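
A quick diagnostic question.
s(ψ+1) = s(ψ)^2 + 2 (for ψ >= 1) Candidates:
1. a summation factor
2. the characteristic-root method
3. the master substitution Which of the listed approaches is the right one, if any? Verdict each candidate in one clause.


Technique: no special technique — the recurrence is nonlinear in the sequence values; study it directly, no linear machinery applies.
- a summation factor — the recursion is nonlinear — outside the first-order linear family a summation factor addresses.
- the characteristic-root method: nonlinearity rules out exponential-mode superposition from the start.
- the master substitution — with no divided-index recursive call, reindexing by powers of a base buys nothing.


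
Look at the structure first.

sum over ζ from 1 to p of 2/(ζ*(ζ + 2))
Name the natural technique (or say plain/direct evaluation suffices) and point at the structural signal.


Method: telescoping — the denominator's roots in 2/(ζ*(ζ + 2)) sit an integer apart: decomposition produces a self-cancelling chain.


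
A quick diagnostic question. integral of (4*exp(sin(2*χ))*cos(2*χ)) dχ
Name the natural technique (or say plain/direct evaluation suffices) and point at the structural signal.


Method: u-substitution — collected, the integrand has one factor that is, up to a constant, the derivative of an inner expression the rest depends on — substitute for that inner expression.


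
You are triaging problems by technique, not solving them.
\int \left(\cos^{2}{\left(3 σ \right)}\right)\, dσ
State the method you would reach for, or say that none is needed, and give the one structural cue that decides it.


Best approach: a trigonometric identity — apply power reduction to \cos^{2}{\left(3 σ \right)}; each application halves the trigonometric degree.


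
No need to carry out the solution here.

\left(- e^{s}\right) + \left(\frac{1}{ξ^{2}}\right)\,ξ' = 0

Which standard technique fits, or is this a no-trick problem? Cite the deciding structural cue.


Verdict: separation of variables — solved for the derivative, the right side splits multiplicatively into a function of each variable alone — divide and integrate each side. One could also solve this as an exact equation; with each coefficient in its own variable, separating is the same work with fewer steps.


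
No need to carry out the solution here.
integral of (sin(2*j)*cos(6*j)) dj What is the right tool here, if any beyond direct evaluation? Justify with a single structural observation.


Verdict: a trigonometric identity — cross-frequency products like sin(2*j)*cos(6*j) are the textbook product-to-sum case — the identity converts them to directly integrable sinusoids.


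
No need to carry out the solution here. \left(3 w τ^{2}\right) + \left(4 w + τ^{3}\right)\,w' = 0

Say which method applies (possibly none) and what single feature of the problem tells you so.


Best approach: the exact-equation method — check exactness first: here it holds (3 w τ^{2}, 4 w + τ^{3} have matching cross partials), so no integrating factor is needed.


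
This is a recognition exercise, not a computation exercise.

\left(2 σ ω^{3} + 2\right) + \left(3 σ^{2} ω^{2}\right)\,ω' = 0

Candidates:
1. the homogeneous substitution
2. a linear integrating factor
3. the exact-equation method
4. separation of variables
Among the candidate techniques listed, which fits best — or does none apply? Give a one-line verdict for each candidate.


Diagnosis: the exact-equation method — this form is already the differential of something: the matching mixed partials of 2 σ ω^{3} + 2 and 3 σ^{2} ω^{2} prove it.
- the homogeneous substitution: solved for the derivative, the right side changes under joint scaling of the two variables.
- a linear integrating factor — a nonlinear term in the unknown puts this outside the integrating-factor template.
- the exact-equation method: applicable, and directly so.
- separation of variables: the two dependences are entangled, not a clean product of one-variable pieces.


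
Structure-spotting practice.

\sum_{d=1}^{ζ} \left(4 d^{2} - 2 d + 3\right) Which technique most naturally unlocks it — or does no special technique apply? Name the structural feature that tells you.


Best approach: no special technique — recognize the absence of structure: constant-multiple powers of d summed plainly, no special method required.


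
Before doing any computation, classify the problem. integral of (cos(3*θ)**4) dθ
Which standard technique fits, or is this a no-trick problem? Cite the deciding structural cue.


Method: a trigonometric identity — cos(3*θ)**4 is the textbook power-reduction case — identities first, antiderivatives second.


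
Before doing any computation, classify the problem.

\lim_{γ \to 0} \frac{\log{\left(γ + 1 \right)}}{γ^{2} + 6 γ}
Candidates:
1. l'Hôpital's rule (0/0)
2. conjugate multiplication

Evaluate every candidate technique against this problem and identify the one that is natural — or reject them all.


Method: l'Hôpital's rule (0/0) — substituting 0 gives 0 over 0; differentiate top and bottom once and re-evaluate. A first-order expansion at the point is an equally standard path; the rule packages it.
- l'Hôpital's rule (0/0): yes, a natural case for it.
- conjugate multiplication — there are no radicals in tension whose conjugate would simplify matters.


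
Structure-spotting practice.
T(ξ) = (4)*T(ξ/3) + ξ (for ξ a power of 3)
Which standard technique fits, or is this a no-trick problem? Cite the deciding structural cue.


Technique: the master substitution — a divide-and-conquer shape: argument ξ/3, so change variables with ξ = 3^m and solve the linear version.


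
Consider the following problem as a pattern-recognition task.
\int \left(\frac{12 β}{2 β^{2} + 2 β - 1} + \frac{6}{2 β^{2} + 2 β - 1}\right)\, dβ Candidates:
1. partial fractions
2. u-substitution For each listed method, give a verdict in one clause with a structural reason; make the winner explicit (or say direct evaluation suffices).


Verdict: u-substitution — collected, the integrand has one factor that is, up to a constant, the derivative of an inner expression the rest depends on — substitute for that inner expression.
- partial fractions: the denominator is irreducible over the rationals — no rational-coefficient split into simpler fractions exists.
- u-substitution: applicable, and directly so.


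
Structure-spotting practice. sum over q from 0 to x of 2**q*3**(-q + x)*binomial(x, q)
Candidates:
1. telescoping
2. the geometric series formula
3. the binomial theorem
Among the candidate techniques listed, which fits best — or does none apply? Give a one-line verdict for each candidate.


Method: the binomial theorem — the summand is term q of a binomial expansion in 2 and 3; the whole sum is a single power.
- telescoping — as presented, consecutive terms share no shifted copy to cancel against — no rewrite is on display to change that.
- the geometric series formula: the ratio of consecutive terms depends on the index.
- the binomial theorem: applicable, and directly so.


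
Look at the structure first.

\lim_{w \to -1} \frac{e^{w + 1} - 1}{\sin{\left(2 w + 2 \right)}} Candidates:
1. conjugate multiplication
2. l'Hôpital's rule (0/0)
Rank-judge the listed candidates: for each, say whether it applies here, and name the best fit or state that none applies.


Method: l'Hôpital's rule (0/0) — the 0/0 form at -1 is the signature situation for l'Hôpital's rule. A first-order expansion at the point is an equally standard path; the rule packages it.
- conjugate multiplication — the conjugate move applies to radical differences, which this is not.
- l'Hôpital's rule (0/0): a fit — the right tool for this form.


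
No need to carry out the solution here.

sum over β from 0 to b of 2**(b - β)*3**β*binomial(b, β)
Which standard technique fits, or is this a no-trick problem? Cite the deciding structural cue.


Diagnosis: the binomial theorem — binomial(b, β) weighting matched powers of 3 and 2 is the expanded form of (3 + 2)^b — fold it back up.


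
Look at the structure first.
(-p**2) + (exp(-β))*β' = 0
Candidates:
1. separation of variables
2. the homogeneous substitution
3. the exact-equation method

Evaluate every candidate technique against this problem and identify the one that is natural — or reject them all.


Technique: separation of variables — one side of the product carries the independent variable, the other the unknown — the textbook separation shape.
- separation of variables: yes — fits the structure here.
- the homogeneous substitution: solved for the derivative, the right side changes under joint scaling of the two variables.
- the exact-equation method — any potential here is of the trivial single-variable kind; the exact method earns its name only with genuine cross terms.


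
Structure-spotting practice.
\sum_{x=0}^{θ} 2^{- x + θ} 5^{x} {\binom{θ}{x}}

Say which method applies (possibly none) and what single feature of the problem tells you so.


Diagnosis: the binomial theorem — {\binom{θ}{x}} weighting matched powers of 5 and 2 is the expanded form of (5 + 2)^θ — fold it back up.


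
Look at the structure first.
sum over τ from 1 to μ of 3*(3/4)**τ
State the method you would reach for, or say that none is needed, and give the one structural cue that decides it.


Method: the geometric series formula — check a ratio of consecutive terms: it is 3/4, independent of the index, so the geometric formula closes the sum.


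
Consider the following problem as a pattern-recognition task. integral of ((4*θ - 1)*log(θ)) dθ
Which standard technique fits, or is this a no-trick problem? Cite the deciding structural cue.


Diagnosis: integration by parts — log(θ) blocks direct integration but differentiates to something rational — parts with the polynomial factor 4*θ - 1 as dv.


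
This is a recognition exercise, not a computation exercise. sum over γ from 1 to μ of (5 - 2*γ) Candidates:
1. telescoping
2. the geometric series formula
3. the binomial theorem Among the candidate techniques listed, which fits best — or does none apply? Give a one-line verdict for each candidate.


Diagnosis: no special technique — constant-multiple powers of γ with no cancellation partners and no common ratio — use the standard power-sum formulas.
- telescoping: neither a shifted-difference shape nor integer-spaced poles are present.
- the geometric series formula: dividing successive terms gives an index-dependent quantity, not a constant.
- the binomial theorem — the summand does not match any term pattern of an expanded binomial power.


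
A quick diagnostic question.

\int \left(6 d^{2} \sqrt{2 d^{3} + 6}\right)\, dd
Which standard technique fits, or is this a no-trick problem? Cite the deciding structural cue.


Best approach: u-substitution — 6 d^{2} matches the derivative of 2 d^{3} + 6 up to a constant; with u = 2 d^{3} + 6 the whole integrand folds into a function of u alone.


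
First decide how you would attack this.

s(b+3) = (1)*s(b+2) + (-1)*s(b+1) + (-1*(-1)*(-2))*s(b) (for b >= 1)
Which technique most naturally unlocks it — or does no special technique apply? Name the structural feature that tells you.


Best approach: the characteristic-root method — every coefficient is a fixed number and the forcing is zero — substitute r^b and read off the root equation.


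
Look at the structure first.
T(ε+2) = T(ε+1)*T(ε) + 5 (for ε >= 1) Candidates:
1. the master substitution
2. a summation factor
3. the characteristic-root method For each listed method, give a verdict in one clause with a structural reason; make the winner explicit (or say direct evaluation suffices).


Method: no special technique — the recurrence is nonlinear in the sequence terms; no linear-recurrence method fits it as written — one iterates or studies it directly.
- the master substitution: with no divided-index recursive call, reindexing by powers of a base buys nothing.
- a summation factor — the recursion is nonlinear — outside the first-order linear family a summation factor addresses.
- the characteristic-root method: the recursion is nonlinear in the sequence values, so no linear-modes ansatz applies.


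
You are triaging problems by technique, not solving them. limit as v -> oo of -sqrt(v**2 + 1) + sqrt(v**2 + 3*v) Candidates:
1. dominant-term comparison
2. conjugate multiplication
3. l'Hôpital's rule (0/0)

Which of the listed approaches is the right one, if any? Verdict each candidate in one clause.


Verdict: conjugate multiplication — turning the difference into a conjugate-rationalized ratio makes the limit readable.
- dominant-term comparison — no dominant power emerges to decide the limit by degree comparison.
- conjugate multiplication: a fit — the right tool for this form.
- l'Hôpital's rule (0/0): the expression is a difference driving to ∞ − ∞, not a 0/0 quotient — there is no ratio for the rule to differentiate.


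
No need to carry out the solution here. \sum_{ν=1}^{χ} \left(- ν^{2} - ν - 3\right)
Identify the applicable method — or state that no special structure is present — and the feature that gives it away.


Verdict: no special technique — recognize the absence of structure: constant-multiple powers of ν summed plainly, no special method required.


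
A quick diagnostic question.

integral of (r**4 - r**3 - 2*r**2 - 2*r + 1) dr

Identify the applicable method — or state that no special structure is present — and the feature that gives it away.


Technique: no special technique — scan for structure and find none: constant multiples of powers of r, integrate directly.


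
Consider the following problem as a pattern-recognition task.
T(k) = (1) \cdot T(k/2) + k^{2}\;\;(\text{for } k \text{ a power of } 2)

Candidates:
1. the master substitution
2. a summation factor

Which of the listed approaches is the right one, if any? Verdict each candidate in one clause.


Technique: the master substitution — the argument contracts 2-fold per step: reindex k exponentially and solve the linear recurrence in the new index.
- the master substitution — applicable, and directly so.
- a summation factor — the recursion divides its index rather than shifting it — there is no previous-term chain for a summation factor to telescope.


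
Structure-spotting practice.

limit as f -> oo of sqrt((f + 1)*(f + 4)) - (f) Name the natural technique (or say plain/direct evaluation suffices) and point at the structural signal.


Diagnosis: conjugate multiplication — two divergent pieces with a minus sign between them and a radical in the mix: rationalize sqrt((f + 1)*(f + 4)) - f before any limit law applies.


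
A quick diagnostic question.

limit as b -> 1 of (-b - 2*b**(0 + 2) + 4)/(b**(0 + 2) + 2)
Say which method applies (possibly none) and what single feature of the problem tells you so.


Diagnosis: no special technique — the expression is continuous at the evaluation point — substitute directly; no indeterminate form appears.


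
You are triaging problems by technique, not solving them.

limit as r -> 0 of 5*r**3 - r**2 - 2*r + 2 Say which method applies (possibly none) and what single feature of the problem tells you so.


Diagnosis: no special technique — no denominator vanishes and nothing blows up at 0: direct substitution is the whole computation.


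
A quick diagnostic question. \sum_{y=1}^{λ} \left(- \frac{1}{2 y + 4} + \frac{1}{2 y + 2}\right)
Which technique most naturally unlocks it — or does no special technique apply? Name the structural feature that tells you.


Verdict: telescoping — the summand is built as \frac{1}{2 y + 2} minus its own successor — adjacent terms annihilate down the line.


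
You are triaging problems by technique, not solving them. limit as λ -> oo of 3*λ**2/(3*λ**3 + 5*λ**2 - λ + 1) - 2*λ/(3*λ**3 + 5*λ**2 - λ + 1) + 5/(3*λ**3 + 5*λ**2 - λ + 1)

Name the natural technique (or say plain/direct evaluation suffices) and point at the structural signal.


Method: dominant-term comparison — growth-rate triage: the leading powers of λ decide the limit, everything else is noise. Differentiating the expression as a single quotient would eventually settle it as well; matching dominant growth settles it immediately.


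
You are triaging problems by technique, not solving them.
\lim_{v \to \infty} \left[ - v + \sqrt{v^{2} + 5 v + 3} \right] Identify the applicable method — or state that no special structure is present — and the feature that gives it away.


Method: conjugate multiplication — the difference \sqrt{v^{2} + 5 v + 3} - v is an ∞ − ∞ stalemate; its conjugate partner breaks the tie.


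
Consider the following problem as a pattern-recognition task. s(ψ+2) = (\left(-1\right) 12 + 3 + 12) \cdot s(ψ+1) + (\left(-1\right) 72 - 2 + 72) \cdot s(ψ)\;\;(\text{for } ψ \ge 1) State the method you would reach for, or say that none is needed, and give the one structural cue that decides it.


Method: the characteristic-root method — the recurrence treats every index alike (constant coefficients, no forcing) — precisely the regime where r^ψ trials close it.


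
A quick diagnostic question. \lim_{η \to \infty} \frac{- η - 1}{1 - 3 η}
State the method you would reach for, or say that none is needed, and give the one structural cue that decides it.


Verdict: dominant-term comparison — divide by the highest power of η present: lower-order terms vanish and the dominant ratio remains. As a single quotient, the ∞/∞ shape would yield to repeated differentiation as well — the growth comparison gets there in one look.


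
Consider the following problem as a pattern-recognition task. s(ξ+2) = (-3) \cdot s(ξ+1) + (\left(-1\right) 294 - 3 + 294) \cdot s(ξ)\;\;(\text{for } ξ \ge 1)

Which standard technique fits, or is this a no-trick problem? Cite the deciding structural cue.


Diagnosis: the characteristic-root method — shift-invariance with fixed coefficients calls for exponential trials; the characteristic polynomial finds every r^ξ.


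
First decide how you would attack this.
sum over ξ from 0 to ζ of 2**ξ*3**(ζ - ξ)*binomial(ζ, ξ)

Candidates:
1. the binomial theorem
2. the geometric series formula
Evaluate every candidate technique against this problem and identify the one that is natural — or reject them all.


Verdict: the binomial theorem — binomial coefficients against complementary powers of 2 and 3: recognize the binomial expansion and resum.
- the binomial theorem: applicable, and directly so.
- the geometric series formula — the term-to-term ratio changes with the index, so the geometric formula cannot close it.


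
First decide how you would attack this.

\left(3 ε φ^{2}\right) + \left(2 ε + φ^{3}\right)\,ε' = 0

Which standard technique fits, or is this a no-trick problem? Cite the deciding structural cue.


Best approach: the exact-equation method — this form is already the differential of something: the matching mixed partials of 3 ε φ^{2} and 2 ε + φ^{3} prove it.


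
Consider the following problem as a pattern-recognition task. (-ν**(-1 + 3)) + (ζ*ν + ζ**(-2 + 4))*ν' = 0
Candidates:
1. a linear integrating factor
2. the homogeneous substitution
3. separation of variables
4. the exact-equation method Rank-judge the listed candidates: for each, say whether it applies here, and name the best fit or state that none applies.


Best approach: the homogeneous substitution — the slope's numerator and denominator share total degree; set v = ν/ζ and the equation drops to separable form. Rewriting — with the variables' roles exchanged where the shape demands it — would expose a Bernoulli structure too; the homogeneous substitution simply reads the degrees directly.
- a linear integrating factor — a nonlinear term in the unknown puts this outside the integrating-factor template.
- the homogeneous substitution — applicable, and directly so.
- separation of variables: no algebra isolates the independent variable on one side and the unknown on the other.
- the exact-equation method — the mixed partial derivatives differ, so the left side is not a total differential.


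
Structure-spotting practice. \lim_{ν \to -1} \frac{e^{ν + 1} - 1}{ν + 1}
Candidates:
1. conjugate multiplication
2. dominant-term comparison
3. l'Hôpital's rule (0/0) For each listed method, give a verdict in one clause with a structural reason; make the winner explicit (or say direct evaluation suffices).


Diagnosis: l'Hôpital's rule (0/0) — plug in -1: top and bottom both hit zero, so differentiate each and retry. Expanding numerator and denominator to first order gives the same value — the rule automates exactly that.
- conjugate multiplication — there is no infinity-minus-infinity radical difference to rationalize.
- dominant-term comparison: this limit is not decided by comparing leading-term growth at infinity.
- l'Hôpital's rule (0/0) — applies; the problem has the shape this method handles.


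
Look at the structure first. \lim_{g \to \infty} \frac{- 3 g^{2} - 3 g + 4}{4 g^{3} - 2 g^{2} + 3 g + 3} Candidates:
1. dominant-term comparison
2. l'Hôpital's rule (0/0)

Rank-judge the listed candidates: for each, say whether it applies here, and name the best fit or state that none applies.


Best approach: dominant-term comparison — as g grows, only the highest-degree terms matter — compare leading terms and read the limit off.
- dominant-term comparison — applies; the problem has the shape this method handles.
- l'Hôpital's rule (0/0) — no 0/0 form appears: written as one quotient, top and bottom both grow without bound, and the ratio is decided by their leading terms.


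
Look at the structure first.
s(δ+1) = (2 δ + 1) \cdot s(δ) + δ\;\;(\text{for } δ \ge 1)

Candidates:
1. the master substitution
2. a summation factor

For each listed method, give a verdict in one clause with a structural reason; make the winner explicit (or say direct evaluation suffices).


Best approach: a summation factor — first-order linear but the coefficient 2 δ + 1 moves with the index — divide by the cumulative product and telescope.
- the master substitution: no fixed divisor shrinks the index between calls.
- a summation factor: yes, a natural case for it.


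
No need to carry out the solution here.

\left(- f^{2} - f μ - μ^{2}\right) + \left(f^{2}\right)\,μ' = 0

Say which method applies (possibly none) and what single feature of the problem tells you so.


Verdict: the homogeneous substitution — solved for the derivative, the right side is unchanged under scaling f and μ together — it depends only on the ratio μ/f, so substitute a single ratio variable.


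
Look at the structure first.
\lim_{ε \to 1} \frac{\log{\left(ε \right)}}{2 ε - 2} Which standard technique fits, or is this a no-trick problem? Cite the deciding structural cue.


Best approach: l'Hôpital's rule (0/0) — the 0/0 form at 1 is the signature situation for l'Hôpital's rule. A local series expansion at the point resolves it as well; the rule is the packaged version of that step.


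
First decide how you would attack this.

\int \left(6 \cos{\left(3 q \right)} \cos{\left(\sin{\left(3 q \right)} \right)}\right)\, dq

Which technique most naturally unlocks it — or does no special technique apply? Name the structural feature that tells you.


Technique: u-substitution — viewed as a product, the integrand is a composition evaluated at \sin{\left(3 q \right)} times (a constant multiple of) that inner expression's derivative, so u = \sin{\left(3 q \right)} makes it elementary.


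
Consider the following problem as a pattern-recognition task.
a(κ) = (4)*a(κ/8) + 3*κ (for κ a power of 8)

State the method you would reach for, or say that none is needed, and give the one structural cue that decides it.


Diagnosis: the master substitution — the argument contracts 8-fold per step: reindex κ exponentially and solve the linear recurrence in the new index.


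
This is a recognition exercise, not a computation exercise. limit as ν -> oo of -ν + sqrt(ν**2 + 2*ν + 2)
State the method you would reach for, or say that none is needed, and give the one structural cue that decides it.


Technique: conjugate multiplication — infinity minus infinity with a radical in play — multiply by the conjugate so the divergences of sqrt(ν**2 + 2*ν + 2) and ν annihilate.


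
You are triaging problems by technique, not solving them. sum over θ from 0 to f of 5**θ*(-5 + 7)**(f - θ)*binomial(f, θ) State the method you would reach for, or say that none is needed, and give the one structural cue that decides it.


Technique: the binomial theorem — binomial(f, θ) weighting matched powers of 5 and (-5 + 7) is the expanded form of (5 + (-5 + 7))^f — fold it back up.


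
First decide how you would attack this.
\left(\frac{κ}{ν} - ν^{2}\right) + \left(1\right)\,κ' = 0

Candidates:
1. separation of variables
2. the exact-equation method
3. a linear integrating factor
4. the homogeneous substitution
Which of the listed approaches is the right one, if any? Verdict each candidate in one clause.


Method: a linear integrating factor — the unknown enters only to the first power against a nonzero forcing term — the integrating-factor template applies directly.
- separation of variables — no division isolates the independent variable from the unknown.
- the exact-equation method: the mixed-partials test fails on this split — it is not an exact differential as presented.
- a linear integrating factor: yes — fits the structure here.
- the homogeneous substitution — the slope does not depend on the ratio of the variables alone.


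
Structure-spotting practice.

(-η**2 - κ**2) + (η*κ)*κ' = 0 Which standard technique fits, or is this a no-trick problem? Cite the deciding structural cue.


Diagnosis: the homogeneous substitution — scaling η and κ together leaves the slope fixed — it depends only on κ/η, so substitute the ratio. Rearranged, this also fits the Bernoulli template directly; the homogeneous substitution reads the structure without the rearrangement.


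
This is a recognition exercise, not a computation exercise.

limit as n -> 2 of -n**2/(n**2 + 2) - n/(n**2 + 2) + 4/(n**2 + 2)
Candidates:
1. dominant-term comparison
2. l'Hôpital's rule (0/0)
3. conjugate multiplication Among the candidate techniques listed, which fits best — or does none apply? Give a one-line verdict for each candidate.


Method: no special technique — the expression is continuous at the evaluation point — substitute directly; no indeterminate form appears.
- dominant-term comparison — no ranking of term growth rates resolves the limit here.
- l'Hôpital's rule (0/0): evaluation at the point is determinate, so the rule has nothing to repair.
- conjugate multiplication: multiplying by a conjugate would not remove any indeterminacy here.


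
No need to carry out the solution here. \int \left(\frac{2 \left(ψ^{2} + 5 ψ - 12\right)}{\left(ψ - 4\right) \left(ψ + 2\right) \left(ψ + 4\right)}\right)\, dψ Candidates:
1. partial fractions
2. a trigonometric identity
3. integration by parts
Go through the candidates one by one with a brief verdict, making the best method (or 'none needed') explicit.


Method: partial fractions — a proper rational integrand whose denominator splits into simpler factors — decompose into partial fractions first.
- partial fractions — yes — fits the structure here.
- a trigonometric identity — there is no trigonometric structure at all — the integrand carries no sine or cosine to rewrite.
- integration by parts: no split into a nonconstant polynomial times one of the standard kernels — exp, sine, or cosine of a linear argument, or a logarithm — applies here.


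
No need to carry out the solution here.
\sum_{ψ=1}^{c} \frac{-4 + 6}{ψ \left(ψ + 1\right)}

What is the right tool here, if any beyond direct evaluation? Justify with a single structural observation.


Best approach: telescoping — rewrite \frac{-4 + 6}{ψ \left(ψ + 1\right)} as simple fractions and successive terms eat each other — only the edges survive.


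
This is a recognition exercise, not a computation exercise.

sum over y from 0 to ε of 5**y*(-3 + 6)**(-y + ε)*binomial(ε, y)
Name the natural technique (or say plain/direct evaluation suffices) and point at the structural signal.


Diagnosis: the binomial theorem — terms weighting binomial(ε, y) against matched powers of 5 and (-3 + 6) reassemble into (5 + (-3 + 6))^ε by the binomial theorem.


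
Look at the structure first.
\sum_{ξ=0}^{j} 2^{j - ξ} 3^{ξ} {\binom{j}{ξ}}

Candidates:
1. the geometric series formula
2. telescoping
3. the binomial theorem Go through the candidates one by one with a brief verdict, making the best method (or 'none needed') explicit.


Method: the binomial theorem — terms weighting {\binom{j}{ξ}} against matched powers of 3 and 2 reassemble into (3 + 2)^j by the binomial theorem.
- the geometric series formula: dividing successive terms gives an index-dependent quantity, not a constant.
- telescoping — the summand is not presented as a shifted difference — a telescoping rewrite may exist, but the displayed structure does not offer one.
- the binomial theorem — applies; the problem has the shape this method handles.


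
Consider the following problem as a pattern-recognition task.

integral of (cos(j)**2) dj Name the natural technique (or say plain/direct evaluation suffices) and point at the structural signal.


Method: a trigonometric identity — even powers like cos(j)**2 never integrate directly; the half-angle identity lowers the degree first.


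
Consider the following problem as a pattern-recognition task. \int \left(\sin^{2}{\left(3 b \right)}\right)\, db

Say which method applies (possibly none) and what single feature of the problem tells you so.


Best approach: a trigonometric identity — the even trigonometric power \sin^{2}{\left(3 b \right)} reduces by a double-angle identity before any integration is attempted.


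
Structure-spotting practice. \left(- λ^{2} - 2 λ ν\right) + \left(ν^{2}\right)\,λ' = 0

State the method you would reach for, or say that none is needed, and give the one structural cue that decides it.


Technique: the homogeneous substitution — scaling ν and λ together leaves the slope fixed — it depends only on λ/ν, so substitute the ratio. A Bernoulli substitution is a fair alternative on this equation directly; the homogeneous reading takes it as given.


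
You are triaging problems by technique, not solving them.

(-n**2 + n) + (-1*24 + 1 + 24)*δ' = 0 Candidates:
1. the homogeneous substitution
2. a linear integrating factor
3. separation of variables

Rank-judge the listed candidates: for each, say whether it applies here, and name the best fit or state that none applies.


Best approach: no special technique — with δ absent the equation is not coupled at all: direct integration in n.
- the homogeneous substitution: the slope does not depend on the ratio of the variables alone.
- a linear integrating factor: the linear template holds only trivially here (the unknown is absent, so the coefficient is zero) — the method is not the natural label.
- separation of variables — separation is only trivially available — with the unknown absent from the slope this is a direct integration, not a separation problem.


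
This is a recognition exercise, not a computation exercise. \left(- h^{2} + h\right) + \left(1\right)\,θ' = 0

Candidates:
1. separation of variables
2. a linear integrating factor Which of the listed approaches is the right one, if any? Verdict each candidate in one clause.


Diagnosis: no special technique — the slope is a pure function of h; integrate both sides and be done.
- separation of variables: with no unknown in the slope, separating variables is a formality — the equation integrates directly.
- a linear integrating factor — the linear template holds only trivially here (the unknown is absent, so the coefficient is zero) — the method is not the natural label.


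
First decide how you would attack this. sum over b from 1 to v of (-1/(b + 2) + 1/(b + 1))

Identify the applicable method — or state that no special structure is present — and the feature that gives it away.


Diagnosis: telescoping — each term adds 1/(b + 1) and subtracts the same expression advanced one index; that subtracted piece cancels against the next term's added copy — only the boundary terms survive.


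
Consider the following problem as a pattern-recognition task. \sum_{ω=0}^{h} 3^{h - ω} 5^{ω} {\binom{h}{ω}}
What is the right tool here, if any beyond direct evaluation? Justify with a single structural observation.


Technique: the binomial theorem — binomial coefficients against complementary powers of 5 and 3: recognize the binomial expansion and resum.


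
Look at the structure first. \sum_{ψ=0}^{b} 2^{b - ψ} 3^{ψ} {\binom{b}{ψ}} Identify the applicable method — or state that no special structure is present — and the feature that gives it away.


Technique: the binomial theorem — the binomial coefficients weight matched powers of 3 and 2, which is exactly the expansion of a binomial power.


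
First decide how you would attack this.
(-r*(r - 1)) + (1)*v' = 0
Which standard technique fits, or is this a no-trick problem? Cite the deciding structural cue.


Diagnosis: no special technique — with v absent the equation is not coupled at all: direct integration in r.


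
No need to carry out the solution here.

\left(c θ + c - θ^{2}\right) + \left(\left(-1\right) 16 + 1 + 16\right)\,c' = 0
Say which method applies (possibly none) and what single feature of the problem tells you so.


Best approach: a linear integrating factor — the unknown enters only to the first power against a nonzero forcing term — the integrating-factor template applies directly.


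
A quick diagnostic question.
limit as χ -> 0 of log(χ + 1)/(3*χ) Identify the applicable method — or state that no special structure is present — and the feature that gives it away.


Best approach: l'Hôpital's rule (0/0) — plug in 0: top and bottom both hit zero, so differentiate each and retry. The standard small-argument limits would also carry it; the rule is the systematic route.


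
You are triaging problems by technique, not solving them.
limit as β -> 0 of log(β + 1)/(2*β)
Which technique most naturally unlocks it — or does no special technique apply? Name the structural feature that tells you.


Technique: l'Hôpital's rule (0/0) — numerator and denominator both vanish at 0 — a genuine 0/0 form, which is exactly when l'Hôpital applies. A local series expansion at the point resolves it as well; the rule is the packaged version of that step.


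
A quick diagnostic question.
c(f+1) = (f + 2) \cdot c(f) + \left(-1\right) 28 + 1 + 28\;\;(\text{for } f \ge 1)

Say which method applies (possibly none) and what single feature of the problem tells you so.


Technique: a summation factor — first-order linear but the coefficient f + 2 moves with the index — divide by the cumulative product and telescope.


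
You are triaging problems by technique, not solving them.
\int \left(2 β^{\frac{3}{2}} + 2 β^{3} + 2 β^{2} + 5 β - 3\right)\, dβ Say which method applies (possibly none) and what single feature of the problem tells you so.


Method: no special technique — every term is a constant multiple of a power of β; term-wise power-rule integration needs no preliminary transformation.


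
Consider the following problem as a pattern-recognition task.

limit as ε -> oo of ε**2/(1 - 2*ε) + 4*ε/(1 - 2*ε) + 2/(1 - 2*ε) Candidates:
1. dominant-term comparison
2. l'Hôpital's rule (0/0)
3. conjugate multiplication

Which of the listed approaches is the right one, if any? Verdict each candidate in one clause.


Technique: dominant-term comparison — at large ε only the top-degree terms survive; compare the leading terms and the limit falls out.
- dominant-term comparison: applicable, and directly so.
- l'Hôpital's rule (0/0): viewed as a single quotient this runs to ∞/∞, not the 0/0 clash this candidate addresses; an at-infinity variant of the rule would resolve it, but comparing leading growth reads the answer without differentiating.
- conjugate multiplication — multiplying by a conjugate would not remove any indeterminacy here.


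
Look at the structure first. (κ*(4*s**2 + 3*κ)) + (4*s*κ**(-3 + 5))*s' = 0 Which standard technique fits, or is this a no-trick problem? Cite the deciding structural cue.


Technique: the exact-equation method — because the two cross partials coincide, the form is conservative as written — recover its potential in (κ, s).


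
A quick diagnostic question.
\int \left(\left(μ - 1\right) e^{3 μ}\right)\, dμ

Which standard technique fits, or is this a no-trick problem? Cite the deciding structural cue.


Diagnosis: integration by parts — differentiate μ - 1, integrate e^{3 μ}: each pass lowers the polynomial degree, so parts terminates.


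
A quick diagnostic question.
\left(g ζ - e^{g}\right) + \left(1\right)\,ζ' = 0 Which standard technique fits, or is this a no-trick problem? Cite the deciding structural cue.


Diagnosis: a linear integrating factor — the equation is linear in ζ with coefficient g; multiplying by the integrating factor exp(∫g) makes the left side a perfect derivative.


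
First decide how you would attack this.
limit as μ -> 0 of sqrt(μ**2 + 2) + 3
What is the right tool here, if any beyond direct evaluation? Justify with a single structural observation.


Verdict: no special technique — no denominator vanishes and nothing blows up at 0: direct substitution is the whole computation.


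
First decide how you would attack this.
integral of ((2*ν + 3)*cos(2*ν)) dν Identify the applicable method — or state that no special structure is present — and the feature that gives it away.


Technique: integration by parts — the integrand splits as 2*ν + 3 times cos(2*ν) — repeatedly differentiating the polynomial part kills it, which is the parts ladder.


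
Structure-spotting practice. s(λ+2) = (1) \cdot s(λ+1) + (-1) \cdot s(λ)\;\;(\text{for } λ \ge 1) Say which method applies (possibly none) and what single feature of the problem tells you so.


Verdict: the characteristic-root method — linear, homogeneous, constant coefficients: solutions of the form r^λ exist — find the roots of the characteristic polynomial.


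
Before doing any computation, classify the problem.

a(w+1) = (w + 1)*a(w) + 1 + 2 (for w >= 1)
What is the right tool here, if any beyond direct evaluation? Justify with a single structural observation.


Technique: a summation factor — with the index-dependent coefficient w + 1, dividing by the cumulative product turns the left side into a pure difference.


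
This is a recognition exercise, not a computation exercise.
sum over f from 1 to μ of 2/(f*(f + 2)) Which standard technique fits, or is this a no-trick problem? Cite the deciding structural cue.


Method: telescoping — the denominator's roots in 2/(f*(f + 2)) sit an integer apart: decomposition produces a self-cancelling chain.


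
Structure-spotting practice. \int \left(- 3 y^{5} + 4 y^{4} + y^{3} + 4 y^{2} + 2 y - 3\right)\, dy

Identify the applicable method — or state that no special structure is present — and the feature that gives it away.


Technique: no special technique — a term-by-term power-rule job in y; no substitution or rearrangement earns its keep here.


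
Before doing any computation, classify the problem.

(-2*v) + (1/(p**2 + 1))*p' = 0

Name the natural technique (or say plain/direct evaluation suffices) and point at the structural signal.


Best approach: separation of variables — one side of the product carries the independent variable, the other the unknown — the textbook separation shape. The equation is exact as it stands too — a potential function exists — though separation reads the split structure directly.
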